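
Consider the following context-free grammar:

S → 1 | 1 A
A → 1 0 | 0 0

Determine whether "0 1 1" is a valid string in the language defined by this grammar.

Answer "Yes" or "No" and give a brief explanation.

No - no valid derivation exists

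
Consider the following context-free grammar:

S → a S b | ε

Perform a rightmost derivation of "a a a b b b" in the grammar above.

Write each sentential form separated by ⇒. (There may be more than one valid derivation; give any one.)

S ⇒ a S b ⇒ a a S b b ⇒ a a a S b b b ⇒ a a a b b b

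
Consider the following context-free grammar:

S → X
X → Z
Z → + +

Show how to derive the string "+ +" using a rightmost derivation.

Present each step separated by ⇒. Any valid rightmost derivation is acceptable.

S ⇒ X ⇒ Z ⇒ + +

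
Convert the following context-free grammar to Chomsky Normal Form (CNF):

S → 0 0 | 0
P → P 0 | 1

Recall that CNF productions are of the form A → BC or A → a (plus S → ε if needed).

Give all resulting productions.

T0 → 0; S → 0; P → 1; S → T0 T0; P → P T0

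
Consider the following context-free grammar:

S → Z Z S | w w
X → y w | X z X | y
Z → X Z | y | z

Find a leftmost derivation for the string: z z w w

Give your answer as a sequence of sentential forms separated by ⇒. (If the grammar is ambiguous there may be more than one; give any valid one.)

S ⇒ Z Z S ⇒ z Z S ⇒ z z S ⇒ z z w w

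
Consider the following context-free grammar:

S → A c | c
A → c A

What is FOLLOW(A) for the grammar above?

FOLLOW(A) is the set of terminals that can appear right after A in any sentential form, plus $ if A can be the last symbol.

We compute FOLLOW(A) using the standard algorithm.
FOLLOW(S) starts with {$}.
FIRST(A) = {c}
FIRST(S) = {c}
FOLLOW(A) = {c}
FOLLOW(S) = {$}
Therefore, FOLLOW(A) = {c}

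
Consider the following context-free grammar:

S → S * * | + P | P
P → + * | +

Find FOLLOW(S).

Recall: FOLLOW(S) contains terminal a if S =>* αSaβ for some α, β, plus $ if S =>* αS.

We compute FOLLOW(S) using the standard algorithm.
FOLLOW(S) starts with {$}.
FIRST(P) = {+}
FIRST(S) = {+}
FOLLOW(P) = {$, *}
FOLLOW(S) = {$, *}
Therefore, FOLLOW(S) = {$, *}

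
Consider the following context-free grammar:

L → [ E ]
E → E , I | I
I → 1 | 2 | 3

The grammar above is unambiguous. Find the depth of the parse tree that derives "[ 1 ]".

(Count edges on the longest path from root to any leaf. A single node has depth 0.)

3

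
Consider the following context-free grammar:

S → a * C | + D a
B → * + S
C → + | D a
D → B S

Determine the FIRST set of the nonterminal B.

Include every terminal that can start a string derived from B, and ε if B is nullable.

We compute FIRST(B) using the standard algorithm.
FIRST(B) = {*}
FIRST(C) = {*, +}
FIRST(D) = {*}
FIRST(S) = {+, a}
Therefore, FIRST(B) = {*}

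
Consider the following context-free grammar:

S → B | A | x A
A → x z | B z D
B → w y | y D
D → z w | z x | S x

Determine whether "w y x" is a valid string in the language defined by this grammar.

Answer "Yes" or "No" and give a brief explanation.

No - no valid derivation exists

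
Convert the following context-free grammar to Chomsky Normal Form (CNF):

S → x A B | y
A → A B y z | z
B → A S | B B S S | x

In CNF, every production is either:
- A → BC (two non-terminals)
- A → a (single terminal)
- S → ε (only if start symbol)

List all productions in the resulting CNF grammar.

TX → x; S → y; TY → y; TZ → z; A → z; B → x; S → TX X0; X0 → A B; A → A X1; X1 → B X2; X2 → TY TZ; B → A S; B → B X3; X3 → B X4; X4 → S S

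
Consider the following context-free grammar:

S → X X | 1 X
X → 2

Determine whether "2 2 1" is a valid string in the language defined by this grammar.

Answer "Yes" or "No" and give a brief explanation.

No - no valid derivation exists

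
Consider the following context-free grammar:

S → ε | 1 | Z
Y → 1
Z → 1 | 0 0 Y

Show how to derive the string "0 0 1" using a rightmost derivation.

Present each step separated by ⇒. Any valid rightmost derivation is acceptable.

S ⇒ Z ⇒ 0 0 Y ⇒ 0 0 1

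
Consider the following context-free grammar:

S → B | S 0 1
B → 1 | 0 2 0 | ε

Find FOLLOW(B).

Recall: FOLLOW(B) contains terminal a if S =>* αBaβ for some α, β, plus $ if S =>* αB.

We compute FOLLOW(B) using the standard algorithm.
FOLLOW(S) starts with {$}.
FIRST(B) = {0, 1, ε}
FIRST(S) = {0, 1, ε}
FOLLOW(B) = {$, 0}
FOLLOW(S) = {$, 0}
Therefore, FOLLOW(B) = {$, 0}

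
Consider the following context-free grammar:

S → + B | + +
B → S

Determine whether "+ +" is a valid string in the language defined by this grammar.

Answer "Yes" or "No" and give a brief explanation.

Yes - a valid derivation exists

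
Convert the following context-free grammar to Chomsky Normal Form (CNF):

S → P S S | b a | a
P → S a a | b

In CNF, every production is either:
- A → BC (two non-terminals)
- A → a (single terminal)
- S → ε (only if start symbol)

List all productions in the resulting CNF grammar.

TB → b; TA → a; S → a; P → b; S → P X0; X0 → S S; S → TB TA; P → S X1; X1 → TA TA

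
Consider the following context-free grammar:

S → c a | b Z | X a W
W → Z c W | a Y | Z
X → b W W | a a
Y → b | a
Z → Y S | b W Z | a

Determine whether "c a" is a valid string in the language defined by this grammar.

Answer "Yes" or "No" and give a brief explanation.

Yes - a valid derivation exists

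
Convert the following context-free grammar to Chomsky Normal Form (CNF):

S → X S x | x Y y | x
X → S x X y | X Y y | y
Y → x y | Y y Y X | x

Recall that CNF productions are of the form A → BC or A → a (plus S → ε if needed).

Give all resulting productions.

TX → x; TY → y; S → x; X → y; Y → x; S → X X0; X0 → S TX; S → TX X1; X1 → Y TY; X → S X2; X2 → TX X3; X3 → X TY; X → X X4; X4 → Y TY; Y → TX TY; Y → Y X5; X5 → TY X6; X6 → Y X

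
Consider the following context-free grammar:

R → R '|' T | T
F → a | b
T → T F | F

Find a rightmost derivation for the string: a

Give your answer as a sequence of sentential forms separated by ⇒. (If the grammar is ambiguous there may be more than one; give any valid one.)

R ⇒ T ⇒ F ⇒ a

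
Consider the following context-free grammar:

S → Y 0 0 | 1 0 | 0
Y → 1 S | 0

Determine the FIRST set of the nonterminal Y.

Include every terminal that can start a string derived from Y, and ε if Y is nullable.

We compute FIRST(Y) using the standard algorithm.
FIRST(S) = {0, 1}
FIRST(Y) = {0, 1}
Therefore, FIRST(Y) = {0, 1}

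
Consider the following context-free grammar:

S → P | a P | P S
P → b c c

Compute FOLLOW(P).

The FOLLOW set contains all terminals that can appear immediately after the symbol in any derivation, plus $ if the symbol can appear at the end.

We compute FOLLOW(P) using the standard algorithm.
FOLLOW(S) starts with {$}.
FIRST(P) = {b}
FIRST(S) = {a, b}
FOLLOW(P) = {$, a, b}
FOLLOW(S) = {$}
Therefore, FOLLOW(P) = {$, a, b}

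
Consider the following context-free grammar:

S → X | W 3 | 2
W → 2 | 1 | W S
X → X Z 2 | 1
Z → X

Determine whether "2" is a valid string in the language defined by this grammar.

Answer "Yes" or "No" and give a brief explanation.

Yes - a valid derivation exists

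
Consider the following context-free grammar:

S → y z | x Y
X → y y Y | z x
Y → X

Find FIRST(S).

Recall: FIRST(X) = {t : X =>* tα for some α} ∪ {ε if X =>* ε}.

We compute FIRST(S) using the standard algorithm.
FIRST(S) = {x, y}
FIRST(X) = {y, z}
FIRST(Y) = {y, z}
Therefore, FIRST(S) = {x, y}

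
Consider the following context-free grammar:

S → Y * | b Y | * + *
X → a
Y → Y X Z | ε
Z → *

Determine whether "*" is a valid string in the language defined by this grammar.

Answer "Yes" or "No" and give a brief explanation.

Yes - a valid derivation exists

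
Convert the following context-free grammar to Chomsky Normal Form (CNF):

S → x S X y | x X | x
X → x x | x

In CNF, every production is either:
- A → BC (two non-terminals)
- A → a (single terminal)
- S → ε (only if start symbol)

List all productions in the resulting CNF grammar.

TX → x; TY → y; S → x; X → x; S → TX X0; X0 → S X1; X1 → X TY; S → TX X; X → TX TX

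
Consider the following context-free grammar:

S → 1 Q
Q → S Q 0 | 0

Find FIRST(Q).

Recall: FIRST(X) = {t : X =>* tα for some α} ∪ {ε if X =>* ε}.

We compute FIRST(Q) using the standard algorithm.
FIRST(Q) = {0, 1}
FIRST(S) = {1}
Therefore, FIRST(Q) = {0, 1}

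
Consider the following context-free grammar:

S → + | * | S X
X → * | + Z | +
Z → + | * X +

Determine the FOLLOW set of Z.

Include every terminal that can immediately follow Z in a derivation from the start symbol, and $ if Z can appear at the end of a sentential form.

We compute FOLLOW(Z) using the standard algorithm.
FOLLOW(S) starts with {$}.
FIRST(S) = {*, +}
FIRST(X) = {*, +}
FIRST(Z) = {*, +}
FOLLOW(S) = {$, *, +}
FOLLOW(X) = {$, *, +}
FOLLOW(Z) = {$, *, +}
Therefore, FOLLOW(Z) = {$, *, +}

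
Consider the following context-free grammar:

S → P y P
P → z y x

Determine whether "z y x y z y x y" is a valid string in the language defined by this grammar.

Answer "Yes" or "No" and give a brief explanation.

No - no valid derivation exists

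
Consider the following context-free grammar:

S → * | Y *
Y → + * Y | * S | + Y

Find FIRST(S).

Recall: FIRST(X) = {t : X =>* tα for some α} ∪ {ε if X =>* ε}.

We compute FIRST(S) using the standard algorithm.
FIRST(S) = {*, +}
FIRST(Y) = {*, +}
Therefore, FIRST(S) = {*, +}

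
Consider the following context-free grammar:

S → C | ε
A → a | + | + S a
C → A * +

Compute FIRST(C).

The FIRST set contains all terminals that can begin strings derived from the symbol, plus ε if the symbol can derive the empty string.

We compute FIRST(C) using the standard algorithm.
FIRST(A) = {+, a}
FIRST(C) = {+, a}
FIRST(S) = {+, a, ε}
Therefore, FIRST(C) = {+, a}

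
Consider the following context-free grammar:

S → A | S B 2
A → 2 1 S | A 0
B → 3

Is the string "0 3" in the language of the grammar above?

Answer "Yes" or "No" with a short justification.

No - no valid derivation exists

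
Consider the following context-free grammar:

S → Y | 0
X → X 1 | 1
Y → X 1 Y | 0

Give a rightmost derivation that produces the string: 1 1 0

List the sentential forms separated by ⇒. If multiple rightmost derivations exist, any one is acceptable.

S ⇒ Y ⇒ X 1 Y ⇒ X 1 0 ⇒ 1 1 0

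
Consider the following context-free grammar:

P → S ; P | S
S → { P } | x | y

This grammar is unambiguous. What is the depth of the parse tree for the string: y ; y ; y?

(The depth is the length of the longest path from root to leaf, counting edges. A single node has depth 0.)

4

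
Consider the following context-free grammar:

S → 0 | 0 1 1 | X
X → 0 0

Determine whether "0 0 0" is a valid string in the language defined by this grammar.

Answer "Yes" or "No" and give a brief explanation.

No - no valid derivation exists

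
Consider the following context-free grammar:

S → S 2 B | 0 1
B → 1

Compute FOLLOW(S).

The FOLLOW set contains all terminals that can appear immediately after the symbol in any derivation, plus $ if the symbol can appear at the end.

We compute FOLLOW(S) using the standard algorithm.
FOLLOW(S) starts with {$}.
FIRST(B) = {1}
FIRST(S) = {0}
FOLLOW(B) = {$, 2}
FOLLOW(S) = {$, 2}
Therefore, FOLLOW(S) = {$, 2}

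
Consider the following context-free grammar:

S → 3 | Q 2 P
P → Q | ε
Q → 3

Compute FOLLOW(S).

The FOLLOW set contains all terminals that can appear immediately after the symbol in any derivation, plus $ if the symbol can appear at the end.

We compute FOLLOW(S) using the standard algorithm.
FOLLOW(S) starts with {$}.
FIRST(P) = {3, ε}
FIRST(Q) = {3}
FIRST(S) = {3}
FOLLOW(P) = {$}
FOLLOW(Q) = {$, 2}
FOLLOW(S) = {$}
Therefore, FOLLOW(S) = {$}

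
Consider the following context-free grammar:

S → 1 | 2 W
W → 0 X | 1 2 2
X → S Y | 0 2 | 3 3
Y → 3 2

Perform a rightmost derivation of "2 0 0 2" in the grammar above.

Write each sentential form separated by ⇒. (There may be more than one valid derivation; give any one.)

S ⇒ 2 W ⇒ 2 0 X ⇒ 2 0 0 2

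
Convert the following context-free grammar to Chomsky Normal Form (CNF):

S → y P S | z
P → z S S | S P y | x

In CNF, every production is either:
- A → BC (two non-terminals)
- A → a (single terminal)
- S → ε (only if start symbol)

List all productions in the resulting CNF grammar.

TY → y; S → z; TZ → z; P → x; S → TY X0; X0 → P S; P → TZ X1; X1 → S S; P → S X2; X2 → P TY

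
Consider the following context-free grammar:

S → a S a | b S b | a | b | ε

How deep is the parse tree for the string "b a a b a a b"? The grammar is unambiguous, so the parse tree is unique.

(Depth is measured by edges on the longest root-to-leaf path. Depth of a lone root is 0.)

4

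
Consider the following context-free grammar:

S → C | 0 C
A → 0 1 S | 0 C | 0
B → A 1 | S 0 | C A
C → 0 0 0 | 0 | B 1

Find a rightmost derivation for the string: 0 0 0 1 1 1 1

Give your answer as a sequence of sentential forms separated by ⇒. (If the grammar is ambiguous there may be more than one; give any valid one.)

S ⇒ 0 C ⇒ 0 B 1 ⇒ 0 A 1 1 ⇒ 0 0 C 1 1 ⇒ 0 0 B 1 1 1 ⇒ 0 0 A 1 1 1 1 ⇒ 0 0 0 1 1 1 1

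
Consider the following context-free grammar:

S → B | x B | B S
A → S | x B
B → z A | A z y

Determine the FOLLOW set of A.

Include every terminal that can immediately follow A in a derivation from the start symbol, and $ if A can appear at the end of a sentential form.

We compute FOLLOW(A) using the standard algorithm.
FOLLOW(S) starts with {$}.
FIRST(A) = {x, z}
FIRST(B) = {x, z}
FIRST(S) = {x, z}
FOLLOW(A) = {$, x, z}
FOLLOW(B) = {$, x, z}
FOLLOW(S) = {$, x, z}
Therefore, FOLLOW(A) = {$, x, z}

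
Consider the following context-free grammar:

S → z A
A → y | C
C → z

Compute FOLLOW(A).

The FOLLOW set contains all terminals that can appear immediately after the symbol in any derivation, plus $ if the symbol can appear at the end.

We compute FOLLOW(A) using the standard algorithm.
FOLLOW(S) starts with {$}.
FIRST(A) = {y, z}
FIRST(C) = {z}
FIRST(S) = {z}
FOLLOW(A) = {$}
FOLLOW(C) = {$}
FOLLOW(S) = {$}
Therefore, FOLLOW(A) = {$}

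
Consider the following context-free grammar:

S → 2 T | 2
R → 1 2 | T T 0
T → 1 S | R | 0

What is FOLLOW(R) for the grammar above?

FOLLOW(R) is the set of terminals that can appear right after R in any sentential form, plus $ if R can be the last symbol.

We compute FOLLOW(R) using the standard algorithm.
FOLLOW(S) starts with {$}.
FIRST(R) = {0, 1}
FIRST(S) = {2}
FIRST(T) = {0, 1}
FOLLOW(R) = {$, 0, 1}
FOLLOW(S) = {$, 0, 1}
FOLLOW(T) = {$, 0, 1}
Therefore, FOLLOW(R) = {$, 0, 1}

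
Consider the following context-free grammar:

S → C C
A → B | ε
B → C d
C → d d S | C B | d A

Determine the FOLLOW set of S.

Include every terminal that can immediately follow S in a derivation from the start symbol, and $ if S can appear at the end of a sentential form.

We compute FOLLOW(S) using the standard algorithm.
FOLLOW(S) starts with {$}.
FIRST(A) = {d, ε}
FIRST(B) = {d}
FIRST(C) = {d}
FIRST(S) = {d}
FOLLOW(A) = {$, d}
FOLLOW(B) = {$, d}
FOLLOW(C) = {$, d}
FOLLOW(S) = {$, d}
Therefore, FOLLOW(S) = {$, d}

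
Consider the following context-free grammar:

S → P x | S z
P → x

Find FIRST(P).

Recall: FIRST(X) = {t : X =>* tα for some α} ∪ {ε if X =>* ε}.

We compute FIRST(P) using the standard algorithm.
FIRST(P) = {x}
FIRST(S) = {x}
Therefore, FIRST(P) = {x}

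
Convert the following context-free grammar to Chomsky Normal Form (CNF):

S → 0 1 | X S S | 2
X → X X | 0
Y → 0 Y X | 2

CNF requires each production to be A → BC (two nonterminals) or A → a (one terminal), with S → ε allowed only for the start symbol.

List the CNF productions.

T0 → 0; T1 → 1; S → 2; X → 0; Y → 2; S → T0 T1; S → X X0; X0 → S S; X → X X; Y → T0 X1; X1 → Y X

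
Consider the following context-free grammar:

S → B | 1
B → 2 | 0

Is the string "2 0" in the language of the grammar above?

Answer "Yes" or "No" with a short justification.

No - no valid derivation exists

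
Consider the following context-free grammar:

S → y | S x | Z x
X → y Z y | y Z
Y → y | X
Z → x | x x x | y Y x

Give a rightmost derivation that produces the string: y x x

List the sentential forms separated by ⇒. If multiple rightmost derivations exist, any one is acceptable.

S ⇒ S x ⇒ S x x ⇒ y x x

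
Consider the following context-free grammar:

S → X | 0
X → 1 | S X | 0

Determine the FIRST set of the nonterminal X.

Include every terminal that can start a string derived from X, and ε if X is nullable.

We compute FIRST(X) using the standard algorithm.
FIRST(S) = {0, 1}
FIRST(X) = {0, 1}
Therefore, FIRST(X) = {0, 1}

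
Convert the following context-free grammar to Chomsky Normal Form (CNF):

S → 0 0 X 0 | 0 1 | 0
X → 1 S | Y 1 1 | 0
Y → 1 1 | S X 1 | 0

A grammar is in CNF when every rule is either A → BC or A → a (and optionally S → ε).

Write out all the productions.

T0 → 0; T1 → 1; S → 0; X → 0; Y → 0; S → T0 X0; X0 → T0 X1; X1 → X T0; S → T0 T1; X → T1 S; X → Y X2; X2 → T1 T1; Y → T1 T1; Y → S X3; X3 → X T1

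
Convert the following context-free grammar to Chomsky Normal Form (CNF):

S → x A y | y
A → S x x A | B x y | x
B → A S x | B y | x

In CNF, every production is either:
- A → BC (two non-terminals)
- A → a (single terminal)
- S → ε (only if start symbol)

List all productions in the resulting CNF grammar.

TX → x; TY → y; S → y; A → x; B → x; S → TX X0; X0 → A TY; A → S X1; X1 → TX X2; X2 → TX A; A → B X3; X3 → TX TY; B → A X4; X4 → S TX; B → B TY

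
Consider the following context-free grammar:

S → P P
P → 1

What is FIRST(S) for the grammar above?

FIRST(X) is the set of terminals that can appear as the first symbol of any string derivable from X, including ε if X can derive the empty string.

We compute FIRST(S) using the standard algorithm.
FIRST(P) = {1}
FIRST(S) = {1}
Therefore, FIRST(S) = {1}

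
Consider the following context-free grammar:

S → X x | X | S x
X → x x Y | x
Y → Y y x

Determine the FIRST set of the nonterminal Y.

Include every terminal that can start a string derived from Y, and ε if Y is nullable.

We compute FIRST(Y) using the standard algorithm.
FIRST(S) = {x}
FIRST(X) = {x}
FIRST(Y) = {}
Therefore, FIRST(Y) = {}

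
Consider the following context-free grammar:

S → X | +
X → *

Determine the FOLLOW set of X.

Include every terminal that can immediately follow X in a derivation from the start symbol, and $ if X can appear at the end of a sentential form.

We compute FOLLOW(X) using the standard algorithm.
FOLLOW(S) starts with {$}.
FIRST(S) = {*, +}
FIRST(X) = {*}
FOLLOW(S) = {$}
FOLLOW(X) = {$}
Therefore, FOLLOW(X) = {$}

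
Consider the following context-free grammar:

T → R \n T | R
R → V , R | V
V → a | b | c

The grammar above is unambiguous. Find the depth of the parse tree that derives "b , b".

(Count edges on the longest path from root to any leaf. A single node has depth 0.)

4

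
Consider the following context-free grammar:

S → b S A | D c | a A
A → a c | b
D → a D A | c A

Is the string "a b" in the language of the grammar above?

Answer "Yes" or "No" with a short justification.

Yes - a valid derivation exists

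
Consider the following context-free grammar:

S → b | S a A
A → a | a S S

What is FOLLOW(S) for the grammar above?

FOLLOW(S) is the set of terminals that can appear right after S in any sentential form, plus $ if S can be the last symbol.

We compute FOLLOW(S) using the standard algorithm.
FOLLOW(S) starts with {$}.
FIRST(A) = {a}
FIRST(S) = {b}
FOLLOW(A) = {$, a, b}
FOLLOW(S) = {$, a, b}
Therefore, FOLLOW(S) = {$, a, b}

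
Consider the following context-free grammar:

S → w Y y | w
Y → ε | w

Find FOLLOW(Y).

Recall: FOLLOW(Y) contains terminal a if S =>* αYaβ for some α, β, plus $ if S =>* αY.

We compute FOLLOW(Y) using the standard algorithm.
FOLLOW(S) starts with {$}.
FIRST(S) = {w}
FIRST(Y) = {w, ε}
FOLLOW(S) = {$}
FOLLOW(Y) = {y}
Therefore, FOLLOW(Y) = {y}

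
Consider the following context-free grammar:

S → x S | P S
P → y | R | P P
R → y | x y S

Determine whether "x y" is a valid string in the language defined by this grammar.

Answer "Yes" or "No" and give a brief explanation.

No - no valid derivation exists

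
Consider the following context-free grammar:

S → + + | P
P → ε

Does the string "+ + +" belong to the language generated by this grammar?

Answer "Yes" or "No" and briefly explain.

No - no valid derivation exists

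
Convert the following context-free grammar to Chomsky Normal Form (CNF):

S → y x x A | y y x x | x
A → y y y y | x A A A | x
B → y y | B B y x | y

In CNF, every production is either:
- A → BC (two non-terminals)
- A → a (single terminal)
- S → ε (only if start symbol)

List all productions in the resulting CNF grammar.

TY → y; TX → x; S → x; A → x; B → y; S → TY X0; X0 → TX X1; X1 → TX A; S → TY X2; X2 → TY X3; X3 → TX TX; A → TY X4; X4 → TY X5; X5 → TY TY; A → TX X6; X6 → A X7; X7 → A A; B → TY TY; B → B X8; X8 → B X9; X9 → TY TX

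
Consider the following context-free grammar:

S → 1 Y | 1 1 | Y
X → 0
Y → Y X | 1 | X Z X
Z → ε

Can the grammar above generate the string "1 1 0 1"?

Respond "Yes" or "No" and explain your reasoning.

No - no valid derivation exists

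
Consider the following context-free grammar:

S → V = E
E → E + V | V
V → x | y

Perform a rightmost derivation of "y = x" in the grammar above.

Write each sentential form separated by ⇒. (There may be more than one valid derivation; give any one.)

S ⇒ V = E ⇒ V = V ⇒ V = x ⇒ y = x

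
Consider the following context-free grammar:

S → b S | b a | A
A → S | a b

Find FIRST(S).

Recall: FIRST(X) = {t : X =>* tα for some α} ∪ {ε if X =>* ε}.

We compute FIRST(S) using the standard algorithm.
FIRST(A) = {a, b}
FIRST(S) = {a, b}
Therefore, FIRST(S) = {a, b}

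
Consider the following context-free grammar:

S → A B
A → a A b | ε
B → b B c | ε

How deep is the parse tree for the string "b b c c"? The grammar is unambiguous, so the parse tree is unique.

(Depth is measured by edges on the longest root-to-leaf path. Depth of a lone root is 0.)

4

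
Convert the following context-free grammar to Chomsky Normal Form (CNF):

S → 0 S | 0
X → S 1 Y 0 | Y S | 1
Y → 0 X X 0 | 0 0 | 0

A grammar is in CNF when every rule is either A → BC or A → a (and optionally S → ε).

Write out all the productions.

T0 → 0; S → 0; T1 → 1; X → 1; Y → 0; S → T0 S; X → S X0; X0 → T1 X1; X1 → Y T0; X → Y S; Y → T0 X2; X2 → X X3; X3 → X T0; Y → T0 T0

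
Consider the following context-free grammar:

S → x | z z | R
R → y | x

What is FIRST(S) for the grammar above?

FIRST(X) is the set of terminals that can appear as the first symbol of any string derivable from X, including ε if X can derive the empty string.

We compute FIRST(S) using the standard algorithm.
FIRST(R) = {x, y}
FIRST(S) = {x, y, z}
Therefore, FIRST(S) = {x, y, z}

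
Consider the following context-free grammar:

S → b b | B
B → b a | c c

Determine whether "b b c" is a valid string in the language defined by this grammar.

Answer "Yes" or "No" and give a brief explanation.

No - no valid derivation exists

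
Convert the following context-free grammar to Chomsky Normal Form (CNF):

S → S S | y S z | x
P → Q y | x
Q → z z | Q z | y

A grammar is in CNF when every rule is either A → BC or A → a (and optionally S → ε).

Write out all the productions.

TY → y; TZ → z; S → x; P → x; Q → y; S → S S; S → TY X0; X0 → S TZ; P → Q TY; Q → TZ TZ; Q → Q TZ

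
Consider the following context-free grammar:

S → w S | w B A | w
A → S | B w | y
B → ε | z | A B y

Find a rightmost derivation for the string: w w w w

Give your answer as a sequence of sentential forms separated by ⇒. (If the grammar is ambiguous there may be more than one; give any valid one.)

S ⇒ w S ⇒ w w S ⇒ w w w S ⇒ w w w w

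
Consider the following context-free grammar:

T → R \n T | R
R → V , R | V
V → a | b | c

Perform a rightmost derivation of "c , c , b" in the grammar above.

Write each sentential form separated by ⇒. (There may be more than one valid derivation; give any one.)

T ⇒ R ⇒ V , R ⇒ V , V , R ⇒ V , V , V ⇒ V , V , b ⇒ V , c , b ⇒ c , c , b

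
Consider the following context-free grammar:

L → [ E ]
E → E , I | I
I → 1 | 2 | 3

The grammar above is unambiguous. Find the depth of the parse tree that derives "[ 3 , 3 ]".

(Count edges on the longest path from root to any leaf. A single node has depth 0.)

4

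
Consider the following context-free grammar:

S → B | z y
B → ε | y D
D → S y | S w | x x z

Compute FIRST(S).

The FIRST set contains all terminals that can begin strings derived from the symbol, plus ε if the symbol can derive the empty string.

We compute FIRST(S) using the standard algorithm.
FIRST(B) = {y, ε}
FIRST(D) = {w, x, y, z}
FIRST(S) = {y, z, ε}
Therefore, FIRST(S) = {y, z, ε}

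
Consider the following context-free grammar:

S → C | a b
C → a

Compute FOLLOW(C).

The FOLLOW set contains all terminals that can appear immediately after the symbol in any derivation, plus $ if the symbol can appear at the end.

We compute FOLLOW(C) using the standard algorithm.
FOLLOW(S) starts with {$}.
FIRST(C) = {a}
FIRST(S) = {a}
FOLLOW(C) = {$}
FOLLOW(S) = {$}
Therefore, FOLLOW(C) = {$}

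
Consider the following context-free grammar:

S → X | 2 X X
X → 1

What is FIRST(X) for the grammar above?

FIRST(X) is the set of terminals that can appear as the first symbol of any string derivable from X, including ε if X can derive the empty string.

We compute FIRST(X) using the standard algorithm.
FIRST(S) = {1, 2}
FIRST(X) = {1}
Therefore, FIRST(X) = {1}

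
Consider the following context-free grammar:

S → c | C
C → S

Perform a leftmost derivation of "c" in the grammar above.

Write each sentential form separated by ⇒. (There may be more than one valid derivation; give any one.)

S ⇒ C ⇒ S ⇒ c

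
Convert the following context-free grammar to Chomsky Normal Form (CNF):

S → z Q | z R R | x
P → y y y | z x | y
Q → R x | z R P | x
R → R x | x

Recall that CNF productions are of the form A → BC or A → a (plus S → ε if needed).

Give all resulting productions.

TZ → z; S → x; TY → y; TX → x; P → y; Q → x; R → x; S → TZ Q; S → TZ X0; X0 → R R; P → TY X1; X1 → TY TY; P → TZ TX; Q → R TX; Q → TZ X2; X2 → R P; R → R TX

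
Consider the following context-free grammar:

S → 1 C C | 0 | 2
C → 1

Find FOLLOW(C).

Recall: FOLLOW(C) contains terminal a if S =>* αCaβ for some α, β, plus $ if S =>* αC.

We compute FOLLOW(C) using the standard algorithm.
FOLLOW(S) starts with {$}.
FIRST(C) = {1}
FIRST(S) = {0, 1, 2}
FOLLOW(C) = {$, 1}
FOLLOW(S) = {$}
Therefore, FOLLOW(C) = {$, 1}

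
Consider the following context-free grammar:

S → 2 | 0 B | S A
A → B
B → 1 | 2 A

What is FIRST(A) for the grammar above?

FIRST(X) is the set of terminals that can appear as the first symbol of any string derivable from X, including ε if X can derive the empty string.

We compute FIRST(A) using the standard algorithm.
FIRST(A) = {1, 2}
FIRST(B) = {1, 2}
FIRST(S) = {0, 2}
Therefore, FIRST(A) = {1, 2}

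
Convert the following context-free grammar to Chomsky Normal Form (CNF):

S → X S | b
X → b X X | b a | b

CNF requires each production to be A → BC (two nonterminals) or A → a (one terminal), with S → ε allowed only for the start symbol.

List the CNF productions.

S → b; TB → b; TA → a; X → b; S → X S; X → TB X0; X0 → X X; X → TB TA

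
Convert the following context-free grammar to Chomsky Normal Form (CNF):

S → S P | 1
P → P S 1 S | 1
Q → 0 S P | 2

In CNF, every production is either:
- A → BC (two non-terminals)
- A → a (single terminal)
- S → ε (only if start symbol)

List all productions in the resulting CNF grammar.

S → 1; T1 → 1; P → 1; T0 → 0; Q → 2; S → S P; P → P X0; X0 → S X1; X1 → T1 S; Q → T0 X2; X2 → S P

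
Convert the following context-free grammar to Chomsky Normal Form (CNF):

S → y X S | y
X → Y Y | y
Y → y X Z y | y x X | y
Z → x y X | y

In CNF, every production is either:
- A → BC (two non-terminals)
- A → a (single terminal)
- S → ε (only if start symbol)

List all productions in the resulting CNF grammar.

TY → y; S → y; X → y; TX → x; Y → y; Z → y; S → TY X0; X0 → X S; X → Y Y; Y → TY X1; X1 → X X2; X2 → Z TY; Y → TY X3; X3 → TX X; Z → TX X4; X4 → TY X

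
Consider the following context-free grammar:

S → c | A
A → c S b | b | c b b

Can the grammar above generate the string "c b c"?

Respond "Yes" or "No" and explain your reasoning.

No - no valid derivation exists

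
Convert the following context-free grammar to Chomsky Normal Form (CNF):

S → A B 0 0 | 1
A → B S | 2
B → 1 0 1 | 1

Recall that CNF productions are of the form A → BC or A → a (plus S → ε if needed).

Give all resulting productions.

T0 → 0; S → 1; A → 2; T1 → 1; B → 1; S → A X0; X0 → B X1; X1 → T0 T0; A → B S; B → T1 X2; X2 → T0 T1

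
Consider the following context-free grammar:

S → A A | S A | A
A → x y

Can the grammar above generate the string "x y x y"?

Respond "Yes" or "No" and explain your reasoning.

Yes - a valid derivation exists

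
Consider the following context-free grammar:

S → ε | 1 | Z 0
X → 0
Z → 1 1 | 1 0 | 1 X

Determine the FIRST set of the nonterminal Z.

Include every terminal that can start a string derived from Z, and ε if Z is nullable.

We compute FIRST(Z) using the standard algorithm.
FIRST(S) = {1, ε}
FIRST(X) = {0}
FIRST(Z) = {1}
Therefore, FIRST(Z) = {1}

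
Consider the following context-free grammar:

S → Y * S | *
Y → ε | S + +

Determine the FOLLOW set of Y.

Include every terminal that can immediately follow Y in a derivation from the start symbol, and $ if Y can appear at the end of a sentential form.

We compute FOLLOW(Y) using the standard algorithm.
FOLLOW(S) starts with {$}.
FIRST(S) = {*}
FIRST(Y) = {*, ε}
FOLLOW(S) = {$, +}
FOLLOW(Y) = {*}
Therefore, FOLLOW(Y) = {*}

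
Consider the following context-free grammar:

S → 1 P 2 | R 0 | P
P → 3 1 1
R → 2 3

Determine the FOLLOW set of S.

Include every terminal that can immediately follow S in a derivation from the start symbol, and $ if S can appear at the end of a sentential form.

We compute FOLLOW(S) using the standard algorithm.
FOLLOW(S) starts with {$}.
FIRST(P) = {3}
FIRST(R) = {2}
FIRST(S) = {1, 2, 3}
FOLLOW(P) = {$, 2}
FOLLOW(R) = {0}
FOLLOW(S) = {$}
Therefore, FOLLOW(S) = {$}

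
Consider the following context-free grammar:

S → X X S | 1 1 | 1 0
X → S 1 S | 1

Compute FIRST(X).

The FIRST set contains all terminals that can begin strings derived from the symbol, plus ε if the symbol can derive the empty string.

We compute FIRST(X) using the standard algorithm.
FIRST(S) = {1}
FIRST(X) = {1}
Therefore, FIRST(X) = {1}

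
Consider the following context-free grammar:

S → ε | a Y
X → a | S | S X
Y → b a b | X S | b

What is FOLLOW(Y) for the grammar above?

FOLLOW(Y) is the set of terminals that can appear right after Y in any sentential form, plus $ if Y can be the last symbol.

We compute FOLLOW(Y) using the standard algorithm.
FOLLOW(S) starts with {$}.
FIRST(S) = {a, ε}
FIRST(X) = {a, ε}
FIRST(Y) = {a, b, ε}
FOLLOW(S) = {$, a}
FOLLOW(X) = {$, a}
FOLLOW(Y) = {$, a}
Therefore, FOLLOW(Y) = {$, a}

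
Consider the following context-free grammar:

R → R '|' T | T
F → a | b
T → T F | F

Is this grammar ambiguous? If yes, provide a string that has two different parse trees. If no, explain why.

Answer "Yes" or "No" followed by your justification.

No - the grammar is unambiguous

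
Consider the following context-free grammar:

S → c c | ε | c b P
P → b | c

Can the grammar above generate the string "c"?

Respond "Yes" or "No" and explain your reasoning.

No - no valid derivation exists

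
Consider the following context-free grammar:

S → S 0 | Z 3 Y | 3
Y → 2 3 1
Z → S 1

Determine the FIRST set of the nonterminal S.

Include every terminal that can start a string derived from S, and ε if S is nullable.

We compute FIRST(S) using the standard algorithm.
FIRST(S) = {3}
FIRST(Y) = {2}
FIRST(Z) = {3}
Therefore, FIRST(S) = {3}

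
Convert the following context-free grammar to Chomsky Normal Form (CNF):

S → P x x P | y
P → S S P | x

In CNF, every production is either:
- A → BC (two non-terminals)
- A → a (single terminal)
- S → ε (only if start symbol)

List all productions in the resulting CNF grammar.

TX → x; S → y; P → x; S → P X0; X0 → TX X1; X1 → TX P; P → S X2; X2 → S P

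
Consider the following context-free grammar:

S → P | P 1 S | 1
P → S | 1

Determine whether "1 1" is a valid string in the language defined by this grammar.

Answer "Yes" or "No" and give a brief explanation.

No - no valid derivation exists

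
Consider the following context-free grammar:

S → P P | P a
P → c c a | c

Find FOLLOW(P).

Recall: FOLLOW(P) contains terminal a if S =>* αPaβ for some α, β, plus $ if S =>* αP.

We compute FOLLOW(P) using the standard algorithm.
FOLLOW(S) starts with {$}.
FIRST(P) = {c}
FIRST(S) = {c}
FOLLOW(P) = {$, a, c}
FOLLOW(S) = {$}
Therefore, FOLLOW(P) = {$, a, c}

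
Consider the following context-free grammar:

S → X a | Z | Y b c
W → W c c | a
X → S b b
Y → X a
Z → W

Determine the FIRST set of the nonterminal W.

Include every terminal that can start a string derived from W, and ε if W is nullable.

We compute FIRST(W) using the standard algorithm.
FIRST(S) = {a}
FIRST(W) = {a}
FIRST(X) = {a}
FIRST(Y) = {a}
FIRST(Z) = {a}
Therefore, FIRST(W) = {a}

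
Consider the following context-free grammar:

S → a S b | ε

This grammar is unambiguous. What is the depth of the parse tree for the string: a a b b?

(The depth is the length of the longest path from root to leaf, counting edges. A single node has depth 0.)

3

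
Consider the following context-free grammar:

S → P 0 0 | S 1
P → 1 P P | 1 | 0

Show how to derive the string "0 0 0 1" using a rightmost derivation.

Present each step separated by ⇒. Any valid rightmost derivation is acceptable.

S ⇒ S 1 ⇒ P 0 0 1 ⇒ 0 0 0 1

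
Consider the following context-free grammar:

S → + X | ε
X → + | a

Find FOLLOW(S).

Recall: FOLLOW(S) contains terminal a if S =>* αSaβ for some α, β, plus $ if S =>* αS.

We compute FOLLOW(S) using the standard algorithm.
FOLLOW(S) starts with {$}.
FIRST(S) = {+, ε}
FIRST(X) = {+, a}
FOLLOW(S) = {$}
FOLLOW(X) = {$}
Therefore, FOLLOW(S) = {$}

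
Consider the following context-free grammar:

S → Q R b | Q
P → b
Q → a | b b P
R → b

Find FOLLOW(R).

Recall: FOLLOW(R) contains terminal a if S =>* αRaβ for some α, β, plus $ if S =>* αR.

We compute FOLLOW(R) using the standard algorithm.
FOLLOW(S) starts with {$}.
FIRST(P) = {b}
FIRST(Q) = {a, b}
FIRST(R) = {b}
FIRST(S) = {a, b}
FOLLOW(P) = {$, b}
FOLLOW(Q) = {$, b}
FOLLOW(R) = {b}
FOLLOW(S) = {$}
Therefore, FOLLOW(R) = {b}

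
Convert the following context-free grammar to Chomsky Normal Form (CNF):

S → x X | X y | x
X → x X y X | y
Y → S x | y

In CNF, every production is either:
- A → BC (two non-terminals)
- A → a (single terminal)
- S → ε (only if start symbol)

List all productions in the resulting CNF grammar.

TX → x; TY → y; S → x; X → y; Y → y; S → TX X; S → X TY; X → TX X0; X0 → X X1; X1 → TY X; Y → S TX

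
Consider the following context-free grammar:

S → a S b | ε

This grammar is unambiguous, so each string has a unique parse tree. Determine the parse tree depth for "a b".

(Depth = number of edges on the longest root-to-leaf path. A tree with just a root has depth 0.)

2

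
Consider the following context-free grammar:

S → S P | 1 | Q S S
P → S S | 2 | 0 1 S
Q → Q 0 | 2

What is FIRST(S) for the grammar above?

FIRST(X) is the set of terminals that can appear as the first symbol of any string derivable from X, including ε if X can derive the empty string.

We compute FIRST(S) using the standard algorithm.
FIRST(P) = {0, 1, 2}
FIRST(Q) = {2}
FIRST(S) = {1, 2}
Therefore, FIRST(S) = {1, 2}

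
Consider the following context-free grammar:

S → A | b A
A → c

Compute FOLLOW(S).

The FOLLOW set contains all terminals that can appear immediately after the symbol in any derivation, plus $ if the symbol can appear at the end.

We compute FOLLOW(S) using the standard algorithm.
FOLLOW(S) starts with {$}.
FIRST(A) = {c}
FIRST(S) = {b, c}
FOLLOW(A) = {$}
FOLLOW(S) = {$}
Therefore, FOLLOW(S) = {$}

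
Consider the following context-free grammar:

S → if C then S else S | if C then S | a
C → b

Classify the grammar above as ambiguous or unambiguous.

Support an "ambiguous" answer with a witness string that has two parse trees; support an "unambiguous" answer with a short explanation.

Ambiguous - the string 'if b then if b then if b then a else a else a' has two distinct parse trees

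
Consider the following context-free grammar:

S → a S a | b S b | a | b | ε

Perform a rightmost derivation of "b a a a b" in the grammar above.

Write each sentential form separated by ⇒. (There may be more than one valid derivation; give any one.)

S ⇒ b S b ⇒ b a S a b ⇒ b a a a b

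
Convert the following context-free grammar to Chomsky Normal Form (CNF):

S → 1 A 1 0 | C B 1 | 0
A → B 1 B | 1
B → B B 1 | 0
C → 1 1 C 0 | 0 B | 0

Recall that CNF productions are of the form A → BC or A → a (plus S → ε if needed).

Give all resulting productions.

T1 → 1; T0 → 0; S → 0; A → 1; B → 0; C → 0; S → T1 X0; X0 → A X1; X1 → T1 T0; S → C X2; X2 → B T1; A → B X3; X3 → T1 B; B → B X4; X4 → B T1; C → T1 X5; X5 → T1 X6; X6 → C T0; C → T0 B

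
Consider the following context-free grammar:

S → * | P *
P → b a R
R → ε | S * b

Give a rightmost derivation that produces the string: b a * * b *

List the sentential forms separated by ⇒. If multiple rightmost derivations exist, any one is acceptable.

S ⇒ P * ⇒ b a R * ⇒ b a S * b * ⇒ b a * * b *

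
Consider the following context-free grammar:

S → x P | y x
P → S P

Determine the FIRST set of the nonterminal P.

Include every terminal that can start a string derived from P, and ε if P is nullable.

We compute FIRST(P) using the standard algorithm.
FIRST(P) = {x, y}
FIRST(S) = {x, y}
Therefore, FIRST(P) = {x, y}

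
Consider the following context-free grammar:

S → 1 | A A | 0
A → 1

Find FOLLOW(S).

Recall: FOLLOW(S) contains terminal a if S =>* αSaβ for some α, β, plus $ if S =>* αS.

We compute FOLLOW(S) using the standard algorithm.
FOLLOW(S) starts with {$}.
FIRST(A) = {1}
FIRST(S) = {0, 1}
FOLLOW(A) = {$, 1}
FOLLOW(S) = {$}
Therefore, FOLLOW(S) = {$}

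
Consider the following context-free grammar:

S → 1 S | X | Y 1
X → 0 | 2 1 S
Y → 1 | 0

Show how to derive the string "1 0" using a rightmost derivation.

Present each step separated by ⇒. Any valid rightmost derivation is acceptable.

S ⇒ 1 S ⇒ 1 X ⇒ 1 0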